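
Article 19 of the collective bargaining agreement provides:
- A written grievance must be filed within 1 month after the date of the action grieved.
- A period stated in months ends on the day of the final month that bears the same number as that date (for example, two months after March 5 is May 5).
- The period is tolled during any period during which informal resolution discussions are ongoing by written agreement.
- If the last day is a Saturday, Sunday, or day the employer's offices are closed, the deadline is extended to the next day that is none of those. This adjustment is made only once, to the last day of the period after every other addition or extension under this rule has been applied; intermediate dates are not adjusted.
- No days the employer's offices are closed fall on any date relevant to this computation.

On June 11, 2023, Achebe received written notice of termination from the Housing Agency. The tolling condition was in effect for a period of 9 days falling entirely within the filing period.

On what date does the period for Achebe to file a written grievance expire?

July 20, 2023

1 month after June 11, 2023 is July 11, 2023.
Tolling adds 9 days: July 11, 2023 + 9 days = July 20, 2023.
July 20, 2023 is a Thursday and not a day the employer's offices are closed, so no extension applies.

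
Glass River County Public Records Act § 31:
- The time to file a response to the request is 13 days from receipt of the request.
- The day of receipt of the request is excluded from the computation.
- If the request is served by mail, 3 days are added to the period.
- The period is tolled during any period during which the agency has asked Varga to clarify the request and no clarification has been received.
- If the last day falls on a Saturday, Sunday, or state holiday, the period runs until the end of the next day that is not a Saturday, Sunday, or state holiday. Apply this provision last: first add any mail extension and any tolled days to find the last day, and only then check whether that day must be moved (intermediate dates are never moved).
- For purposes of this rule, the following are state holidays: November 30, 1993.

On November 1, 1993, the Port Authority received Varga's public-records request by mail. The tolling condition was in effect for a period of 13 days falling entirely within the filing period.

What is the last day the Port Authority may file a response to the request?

December 1, 1993

13 days after November 1, 1993 is November 14, 1993.
Service was by mail, adding 3 days: November 14, 1993 + 3 days = November 17, 1993.
Tolling adds 13 days: November 17, 1993 + 13 days = November 30, 1993.
November 30, 1993 is a listed holiday. The next qualifying day is December 1, 1993.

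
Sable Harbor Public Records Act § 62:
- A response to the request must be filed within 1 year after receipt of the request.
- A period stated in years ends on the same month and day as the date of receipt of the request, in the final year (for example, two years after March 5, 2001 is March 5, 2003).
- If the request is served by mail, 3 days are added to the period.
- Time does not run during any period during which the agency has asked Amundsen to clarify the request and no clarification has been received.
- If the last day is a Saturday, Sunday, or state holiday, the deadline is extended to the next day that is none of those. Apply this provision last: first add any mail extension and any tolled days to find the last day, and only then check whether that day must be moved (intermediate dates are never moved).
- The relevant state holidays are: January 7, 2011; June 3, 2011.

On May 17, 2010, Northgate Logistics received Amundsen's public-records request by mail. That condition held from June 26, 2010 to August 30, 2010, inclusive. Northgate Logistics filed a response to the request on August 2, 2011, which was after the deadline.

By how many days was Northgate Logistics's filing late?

8 days

1 year after May 17, 2010 is May 17, 2011.
Service was by mail, adding 3 days: May 17, 2011 + 3 days = May 20, 2011.
From June 26, 2010 through August 30, 2010 inclusive is 66 days; tolling adds 66 days: May 20, 2011 + 66 days = July 25, 2011.
July 25, 2011 is a Monday and not a state holiday, so no extension applies.
The deadline is July 25, 2011; from July 25, 2011 to August 2, 2011 is 8 days.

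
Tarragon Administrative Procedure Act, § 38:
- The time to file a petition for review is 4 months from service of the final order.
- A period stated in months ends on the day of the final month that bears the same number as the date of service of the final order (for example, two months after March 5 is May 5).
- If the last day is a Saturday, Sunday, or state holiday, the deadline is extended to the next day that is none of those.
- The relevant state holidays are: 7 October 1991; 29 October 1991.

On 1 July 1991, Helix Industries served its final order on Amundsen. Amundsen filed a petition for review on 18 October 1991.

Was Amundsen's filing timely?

4 months after 1 July 1991 is November 1, 1991.
November 1, 1991 is a Friday and not a state holiday, so no extension applies.
The deadline is November 1, 1991; the filing on October 18, 1991 is on or before that date.

Yes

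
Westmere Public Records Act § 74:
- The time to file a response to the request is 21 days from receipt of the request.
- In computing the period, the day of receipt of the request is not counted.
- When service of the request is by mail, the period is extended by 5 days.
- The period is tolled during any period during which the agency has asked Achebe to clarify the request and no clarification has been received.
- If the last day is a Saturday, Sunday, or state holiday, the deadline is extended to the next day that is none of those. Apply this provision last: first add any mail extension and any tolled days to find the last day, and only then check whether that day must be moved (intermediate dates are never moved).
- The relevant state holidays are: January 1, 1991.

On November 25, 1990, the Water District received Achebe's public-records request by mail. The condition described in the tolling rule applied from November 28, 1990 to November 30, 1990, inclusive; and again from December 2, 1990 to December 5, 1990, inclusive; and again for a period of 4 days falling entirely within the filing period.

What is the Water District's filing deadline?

21 days after November 25, 1990 is December 16, 1990.
Service was by mail, adding 5 days: December 16, 1990 + 5 days = December 21, 1990.
From November 28, 1990 through November 30, 1990 inclusive is 3 days; tolling adds 3 days: December 21, 1990 + 3 days = December 24, 1990.
From December 2, 1990 through December 5, 1990 inclusive is 4 days; tolling adds 4 days: December 24, 1990 + 4 days = December 28, 1990.
Tolling adds 4 days: December 28, 1990 + 4 days = January 1, 1991.
January 1, 1991 is a listed holiday. The next qualifying day is January 2, 1991.

January 2, 1991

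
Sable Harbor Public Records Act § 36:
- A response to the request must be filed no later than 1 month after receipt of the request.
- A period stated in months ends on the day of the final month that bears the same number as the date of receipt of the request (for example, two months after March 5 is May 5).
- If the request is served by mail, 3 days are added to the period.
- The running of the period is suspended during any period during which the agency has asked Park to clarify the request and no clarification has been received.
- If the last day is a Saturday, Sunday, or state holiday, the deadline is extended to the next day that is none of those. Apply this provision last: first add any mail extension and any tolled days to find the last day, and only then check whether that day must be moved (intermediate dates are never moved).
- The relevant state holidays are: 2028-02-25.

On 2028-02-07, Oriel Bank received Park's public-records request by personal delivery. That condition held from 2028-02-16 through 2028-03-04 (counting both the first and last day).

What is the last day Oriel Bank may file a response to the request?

March 27, 2028

1 month after 2028-02-07 is March 7, 2028.
Service was not by mail, so no mail extension applies.
From February 16, 2028 through March 4, 2028 inclusive is 18 days; tolling adds 18 days: March 7, 2028 + 18 days = March 25, 2028.
March 25, 2028 is Saturday; March 26, 2028 is Sunday. The next qualifying day is March 27, 2028.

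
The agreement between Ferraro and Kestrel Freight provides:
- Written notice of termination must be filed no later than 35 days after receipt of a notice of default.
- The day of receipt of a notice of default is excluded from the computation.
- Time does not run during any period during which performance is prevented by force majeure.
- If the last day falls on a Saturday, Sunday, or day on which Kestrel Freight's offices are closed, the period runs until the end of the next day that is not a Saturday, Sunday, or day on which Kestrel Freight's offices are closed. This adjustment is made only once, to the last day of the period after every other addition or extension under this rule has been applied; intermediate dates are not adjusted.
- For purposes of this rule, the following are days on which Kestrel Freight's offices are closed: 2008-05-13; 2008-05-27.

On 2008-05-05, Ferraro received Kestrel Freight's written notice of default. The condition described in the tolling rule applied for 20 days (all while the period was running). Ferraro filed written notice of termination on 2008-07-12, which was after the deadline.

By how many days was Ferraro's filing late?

35 days after 2008-05-05 is June 9, 2008.
Tolling adds 20 days: June 9, 2008 + 20 days = June 29, 2008.
June 29, 2008 is Sunday. The next qualifying day is June 30, 2008.
The deadline is June 30, 2008; from June 30, 2008 to July 12, 2008 is 12 days.

12 days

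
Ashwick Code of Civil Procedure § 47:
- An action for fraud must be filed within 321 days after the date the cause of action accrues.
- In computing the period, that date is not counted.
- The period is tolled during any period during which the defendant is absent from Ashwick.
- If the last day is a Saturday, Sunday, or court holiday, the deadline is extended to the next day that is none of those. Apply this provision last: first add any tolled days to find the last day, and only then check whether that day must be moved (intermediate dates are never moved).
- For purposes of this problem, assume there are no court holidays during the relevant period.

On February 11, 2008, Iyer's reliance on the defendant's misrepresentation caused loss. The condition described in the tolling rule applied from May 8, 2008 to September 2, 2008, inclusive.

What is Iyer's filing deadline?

April 27, 2009

321 days after February 11, 2008 is December 28, 2008.
From May 8, 2008 through September 2, 2008 inclusive is 118 days; tolling adds 118 days: December 28, 2008 + 118 days = April 25, 2009.
April 25, 2009 is Saturday; April 26, 2009 is Sunday. The next qualifying day is April 27, 2009.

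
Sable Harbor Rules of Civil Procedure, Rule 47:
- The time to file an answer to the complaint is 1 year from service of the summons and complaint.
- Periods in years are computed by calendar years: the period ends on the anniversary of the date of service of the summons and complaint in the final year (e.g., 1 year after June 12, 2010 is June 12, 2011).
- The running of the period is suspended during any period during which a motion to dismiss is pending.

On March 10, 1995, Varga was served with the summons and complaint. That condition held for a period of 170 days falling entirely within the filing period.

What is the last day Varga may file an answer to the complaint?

1 year after March 10, 1995 is March 10, 1996.
Tolling adds 170 days: March 10, 1996 + 170 days = August 27, 1996.

August 27, 1996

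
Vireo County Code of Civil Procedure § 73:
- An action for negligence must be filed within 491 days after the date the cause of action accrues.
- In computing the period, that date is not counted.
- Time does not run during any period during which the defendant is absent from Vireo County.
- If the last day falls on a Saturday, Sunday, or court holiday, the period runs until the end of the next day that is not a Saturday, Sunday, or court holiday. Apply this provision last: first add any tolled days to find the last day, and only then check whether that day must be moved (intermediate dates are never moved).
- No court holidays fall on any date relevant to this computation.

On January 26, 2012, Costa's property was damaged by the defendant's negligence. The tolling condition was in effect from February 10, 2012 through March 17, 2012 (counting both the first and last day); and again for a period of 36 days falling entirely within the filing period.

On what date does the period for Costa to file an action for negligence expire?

August 12, 2013

491 days after January 26, 2012 is May 31, 2013.
From February 10, 2012 through March 17, 2012 inclusive is 37 days; tolling adds 37 days: May 31, 2013 + 37 days = July 7, 2013.
Tolling adds 36 days: July 7, 2013 + 36 days = August 12, 2013.
August 12, 2013 is a Monday and not a court holiday, so no extension applies.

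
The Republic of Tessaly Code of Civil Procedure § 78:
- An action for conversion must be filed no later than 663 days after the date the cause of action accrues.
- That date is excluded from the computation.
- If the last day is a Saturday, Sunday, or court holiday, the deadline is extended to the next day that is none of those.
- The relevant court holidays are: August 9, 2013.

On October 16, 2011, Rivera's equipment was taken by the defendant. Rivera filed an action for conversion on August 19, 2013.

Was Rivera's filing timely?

No

663 days after October 16, 2011 is August 9, 2013.
August 9, 2013 is a listed holiday; August 10, 2013 is Saturday; August 11, 2013 is Sunday. The next qualifying day is August 12, 2013.
The deadline is August 12, 2013; the filing on August 19, 2013 is after that date.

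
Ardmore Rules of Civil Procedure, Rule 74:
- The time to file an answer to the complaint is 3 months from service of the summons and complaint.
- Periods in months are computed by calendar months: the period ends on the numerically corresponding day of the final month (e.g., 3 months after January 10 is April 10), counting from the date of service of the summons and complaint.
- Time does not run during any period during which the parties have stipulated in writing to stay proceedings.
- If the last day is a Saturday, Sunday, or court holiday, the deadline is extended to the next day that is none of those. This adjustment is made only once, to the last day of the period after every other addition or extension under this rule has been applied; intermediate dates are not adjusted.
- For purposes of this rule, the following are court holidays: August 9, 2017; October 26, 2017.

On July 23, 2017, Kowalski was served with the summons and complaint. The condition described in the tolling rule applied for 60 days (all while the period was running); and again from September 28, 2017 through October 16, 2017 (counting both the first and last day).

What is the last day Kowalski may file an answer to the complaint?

January 10, 2018

3 months after July 23, 2017 is October 23, 2017.
Tolling adds 60 days: October 23, 2017 + 60 days = December 22, 2017.
From September 28, 2017 through October 16, 2017 inclusive is 19 days; tolling adds 19 days: December 22, 2017 + 19 days = January 10, 2018.
January 10, 2018 is a Wednesday and not a court holiday, so no extension applies.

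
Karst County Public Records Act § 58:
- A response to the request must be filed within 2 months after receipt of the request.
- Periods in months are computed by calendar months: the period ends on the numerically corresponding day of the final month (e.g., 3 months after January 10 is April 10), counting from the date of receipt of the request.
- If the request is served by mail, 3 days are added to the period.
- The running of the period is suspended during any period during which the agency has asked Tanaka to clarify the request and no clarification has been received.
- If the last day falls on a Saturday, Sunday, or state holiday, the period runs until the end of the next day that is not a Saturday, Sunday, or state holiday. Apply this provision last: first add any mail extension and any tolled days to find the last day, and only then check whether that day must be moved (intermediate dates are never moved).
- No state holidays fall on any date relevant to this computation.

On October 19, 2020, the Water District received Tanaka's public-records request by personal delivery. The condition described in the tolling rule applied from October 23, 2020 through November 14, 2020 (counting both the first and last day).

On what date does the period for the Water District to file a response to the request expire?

2 months after October 19, 2020 is December 19, 2020.
Service was not by mail, so no mail extension applies.
From October 23, 2020 through November 14, 2020 inclusive is 23 days; tolling adds 23 days: December 19, 2020 + 23 days = January 11, 2021.
January 11, 2021 is a Monday and not a state holiday, so no extension applies.

January 11, 2021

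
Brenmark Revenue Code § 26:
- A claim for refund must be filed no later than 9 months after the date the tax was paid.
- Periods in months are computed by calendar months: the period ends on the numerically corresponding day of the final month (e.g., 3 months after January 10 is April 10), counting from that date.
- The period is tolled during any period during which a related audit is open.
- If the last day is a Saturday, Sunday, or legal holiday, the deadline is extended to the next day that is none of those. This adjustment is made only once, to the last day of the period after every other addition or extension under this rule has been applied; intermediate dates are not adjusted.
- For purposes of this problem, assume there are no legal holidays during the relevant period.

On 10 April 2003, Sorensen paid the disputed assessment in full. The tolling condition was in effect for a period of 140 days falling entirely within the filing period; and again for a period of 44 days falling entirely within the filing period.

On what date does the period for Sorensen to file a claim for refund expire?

July 12, 2004

9 months after 10 April 2003 is January 10, 2004.
Tolling adds 140 days: January 10, 2004 + 140 days = May 29, 2004.
Tolling adds 44 days: May 29, 2004 + 44 days = July 12, 2004.
July 12, 2004 is a Monday and not a legal holiday, so no extension applies.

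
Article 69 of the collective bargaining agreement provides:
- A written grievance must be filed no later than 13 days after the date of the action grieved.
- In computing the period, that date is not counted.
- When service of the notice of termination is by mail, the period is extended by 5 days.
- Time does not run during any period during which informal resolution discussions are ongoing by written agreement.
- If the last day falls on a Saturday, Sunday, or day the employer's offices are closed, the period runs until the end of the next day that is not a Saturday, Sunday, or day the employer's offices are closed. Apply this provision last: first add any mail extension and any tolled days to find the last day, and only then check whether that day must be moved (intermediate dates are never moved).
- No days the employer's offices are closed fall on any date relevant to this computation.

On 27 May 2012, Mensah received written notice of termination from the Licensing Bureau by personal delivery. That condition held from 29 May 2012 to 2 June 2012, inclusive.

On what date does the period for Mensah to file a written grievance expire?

June 14, 2012

13 days after 27 May 2012 is June 9, 2012.
Service was not by mail, so no mail extension applies.
From May 29, 2012 through June 2, 2012 inclusive is 5 days; tolling adds 5 days: June 9, 2012 + 5 days = June 14, 2012.
June 14, 2012 is a Thursday and not a day the employer's offices are closed, so no extension applies.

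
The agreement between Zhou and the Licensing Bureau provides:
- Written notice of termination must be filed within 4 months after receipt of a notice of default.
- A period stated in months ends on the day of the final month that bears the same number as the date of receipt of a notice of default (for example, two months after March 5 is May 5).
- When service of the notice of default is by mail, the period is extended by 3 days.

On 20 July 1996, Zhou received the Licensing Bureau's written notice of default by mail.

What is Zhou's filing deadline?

November 23, 1996

4 months after 20 July 1996 is November 20, 1996.
Service was by mail, adding 3 days: November 20, 1996 + 3 days = November 23, 1996.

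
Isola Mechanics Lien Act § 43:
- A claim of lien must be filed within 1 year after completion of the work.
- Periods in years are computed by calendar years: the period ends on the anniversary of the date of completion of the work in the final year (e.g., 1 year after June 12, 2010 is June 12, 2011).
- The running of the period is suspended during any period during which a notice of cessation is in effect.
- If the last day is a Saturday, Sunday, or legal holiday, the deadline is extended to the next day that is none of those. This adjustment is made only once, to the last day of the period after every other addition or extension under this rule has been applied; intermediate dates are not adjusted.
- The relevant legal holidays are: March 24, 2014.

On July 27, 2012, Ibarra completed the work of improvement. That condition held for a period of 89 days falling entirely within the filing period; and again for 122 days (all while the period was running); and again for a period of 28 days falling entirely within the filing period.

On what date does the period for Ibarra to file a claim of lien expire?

1 year after July 27, 2012 is July 27, 2013.
Tolling adds 89 days: July 27, 2013 + 89 days = October 24, 2013.
Tolling adds 122 days: October 24, 2013 + 122 days = February 23, 2014.
Tolling adds 28 days: February 23, 2014 + 28 days = March 23, 2014.
March 23, 2014 is Sunday; March 24, 2014 is a listed holiday. The next qualifying day is March 25, 2014.

March 25, 2014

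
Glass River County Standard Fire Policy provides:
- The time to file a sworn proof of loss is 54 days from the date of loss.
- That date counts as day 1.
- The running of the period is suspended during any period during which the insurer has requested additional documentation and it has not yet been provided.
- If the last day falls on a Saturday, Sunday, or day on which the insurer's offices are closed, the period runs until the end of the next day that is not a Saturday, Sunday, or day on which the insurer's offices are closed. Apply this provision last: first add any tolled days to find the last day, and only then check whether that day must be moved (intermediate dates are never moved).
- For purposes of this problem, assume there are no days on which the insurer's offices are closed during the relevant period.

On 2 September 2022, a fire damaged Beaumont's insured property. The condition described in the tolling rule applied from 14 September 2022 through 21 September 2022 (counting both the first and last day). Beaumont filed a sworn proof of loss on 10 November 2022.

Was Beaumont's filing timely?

No

Counting 2 September 2022 as day 1, day 54 is October 25, 2022.
From September 14, 2022 through September 21, 2022 inclusive is 8 days; tolling adds 8 days: October 25, 2022 + 8 days = November 2, 2022.
November 2, 2022 is a Wednesday and not a day on which the insurer's offices are closed, so no extension applies.
The deadline is November 2, 2022; the filing on November 10, 2022 is after that date.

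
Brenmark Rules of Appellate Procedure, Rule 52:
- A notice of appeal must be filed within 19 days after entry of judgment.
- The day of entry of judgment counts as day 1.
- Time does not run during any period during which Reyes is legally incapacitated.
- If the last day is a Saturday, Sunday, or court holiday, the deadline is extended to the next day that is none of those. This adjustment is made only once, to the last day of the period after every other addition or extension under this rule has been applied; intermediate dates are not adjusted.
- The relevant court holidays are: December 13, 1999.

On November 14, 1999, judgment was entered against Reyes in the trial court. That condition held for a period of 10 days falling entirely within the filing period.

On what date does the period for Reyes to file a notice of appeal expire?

December 14, 1999

Counting November 14, 1999 as day 1, day 19 is December 2, 1999.
Tolling adds 10 days: December 2, 1999 + 10 days = December 12, 1999.
December 12, 1999 is Sunday; December 13, 1999 is a listed holiday. The next qualifying day is December 14, 1999.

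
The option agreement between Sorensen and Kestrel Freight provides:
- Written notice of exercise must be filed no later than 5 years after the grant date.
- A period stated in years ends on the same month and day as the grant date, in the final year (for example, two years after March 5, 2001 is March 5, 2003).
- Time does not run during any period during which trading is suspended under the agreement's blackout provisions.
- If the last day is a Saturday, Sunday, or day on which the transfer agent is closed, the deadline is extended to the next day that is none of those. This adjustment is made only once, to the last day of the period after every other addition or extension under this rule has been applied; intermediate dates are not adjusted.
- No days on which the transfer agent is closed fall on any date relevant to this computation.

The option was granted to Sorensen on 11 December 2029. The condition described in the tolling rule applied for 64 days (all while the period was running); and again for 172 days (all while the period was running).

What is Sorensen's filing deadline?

August 6, 2035

5 years after 11 December 2029 is December 11, 2034.
Tolling adds 64 days: December 11, 2034 + 64 days = February 13, 2035.
Tolling adds 172 days: February 13, 2035 + 172 days = August 4, 2035.
August 4, 2035 is Saturday; August 5, 2035 is Sunday. The next qualifying day is August 6, 2035.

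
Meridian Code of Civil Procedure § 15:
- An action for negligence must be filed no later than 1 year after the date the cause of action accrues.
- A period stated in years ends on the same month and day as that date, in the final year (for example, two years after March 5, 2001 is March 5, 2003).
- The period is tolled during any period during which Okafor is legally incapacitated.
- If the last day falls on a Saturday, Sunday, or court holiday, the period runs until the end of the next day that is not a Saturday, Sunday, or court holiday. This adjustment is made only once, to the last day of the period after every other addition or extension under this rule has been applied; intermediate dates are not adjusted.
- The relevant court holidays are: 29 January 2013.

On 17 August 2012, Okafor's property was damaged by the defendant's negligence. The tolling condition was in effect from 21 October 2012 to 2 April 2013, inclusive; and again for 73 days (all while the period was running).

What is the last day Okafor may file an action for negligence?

1 year after 17 August 2012 is August 17, 2013.
From October 21, 2012 through April 2, 2013 inclusive is 164 days; tolling adds 164 days: August 17, 2013 + 164 days = January 28, 2014.
Tolling adds 73 days: January 28, 2014 + 73 days = April 11, 2014.
April 11, 2014 is a Friday and not a court holiday, so no extension applies.

April 11, 2014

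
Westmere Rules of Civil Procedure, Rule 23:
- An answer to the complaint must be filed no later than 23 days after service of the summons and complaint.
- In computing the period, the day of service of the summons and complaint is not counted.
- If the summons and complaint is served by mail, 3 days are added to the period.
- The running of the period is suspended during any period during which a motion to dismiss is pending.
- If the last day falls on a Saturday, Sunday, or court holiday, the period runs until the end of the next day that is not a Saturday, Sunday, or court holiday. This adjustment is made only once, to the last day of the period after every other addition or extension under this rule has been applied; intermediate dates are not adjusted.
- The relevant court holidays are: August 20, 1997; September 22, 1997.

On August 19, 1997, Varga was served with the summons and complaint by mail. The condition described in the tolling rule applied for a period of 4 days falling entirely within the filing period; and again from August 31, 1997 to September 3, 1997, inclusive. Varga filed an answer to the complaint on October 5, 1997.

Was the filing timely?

23 days after August 19, 1997 is September 11, 1997.
Service was by mail, adding 3 days: September 11, 1997 + 3 days = September 14, 1997.
Tolling adds 4 days: September 14, 1997 + 4 days = September 18, 1997.
From August 31, 1997 through September 3, 1997 inclusive is 4 days; tolling adds 4 days: September 18, 1997 + 4 days = September 22, 1997.
September 22, 1997 is a listed holiday. The next qualifying day is September 23, 1997.
The deadline is September 23, 1997; the filing on October 5, 1997 is after that date.

No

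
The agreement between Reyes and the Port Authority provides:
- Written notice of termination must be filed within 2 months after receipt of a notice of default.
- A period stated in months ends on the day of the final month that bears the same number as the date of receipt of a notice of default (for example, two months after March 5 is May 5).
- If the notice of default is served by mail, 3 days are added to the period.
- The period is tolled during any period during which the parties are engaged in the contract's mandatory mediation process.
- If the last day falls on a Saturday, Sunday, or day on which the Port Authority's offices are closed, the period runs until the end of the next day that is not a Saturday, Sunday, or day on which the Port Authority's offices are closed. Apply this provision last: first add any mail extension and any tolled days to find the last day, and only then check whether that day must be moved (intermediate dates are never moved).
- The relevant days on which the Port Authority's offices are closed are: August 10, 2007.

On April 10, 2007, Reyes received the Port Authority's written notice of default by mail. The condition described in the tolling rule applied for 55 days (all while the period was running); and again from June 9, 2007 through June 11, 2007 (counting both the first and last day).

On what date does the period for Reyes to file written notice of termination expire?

2 months after April 10, 2007 is June 10, 2007.
Service was by mail, adding 3 days: June 10, 2007 + 3 days = June 13, 2007.
Tolling adds 55 days: June 13, 2007 + 55 days = August 7, 2007.
From June 9, 2007 through June 11, 2007 inclusive is 3 days; tolling adds 3 days: August 7, 2007 + 3 days = August 10, 2007.
August 10, 2007 is a listed holiday; August 11, 2007 is Saturday; August 12, 2007 is Sunday. The next qualifying day is August 13, 2007.

August 13, 2007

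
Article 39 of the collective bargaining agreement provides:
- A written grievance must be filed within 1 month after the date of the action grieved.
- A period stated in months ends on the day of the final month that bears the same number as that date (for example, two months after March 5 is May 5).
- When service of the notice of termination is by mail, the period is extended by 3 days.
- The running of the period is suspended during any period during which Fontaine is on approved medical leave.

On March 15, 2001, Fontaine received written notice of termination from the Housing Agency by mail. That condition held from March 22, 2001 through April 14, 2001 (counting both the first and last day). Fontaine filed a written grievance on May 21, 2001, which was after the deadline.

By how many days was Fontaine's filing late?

9 days

1 month after March 15, 2001 is April 15, 2001.
Service was by mail, adding 3 days: April 15, 2001 + 3 days = April 18, 2001.
From March 22, 2001 through April 14, 2001 inclusive is 24 days; tolling adds 24 days: April 18, 2001 + 24 days = May 12, 2001.
The deadline is May 12, 2001; from May 12, 2001 to May 21, 2001 is 9 days.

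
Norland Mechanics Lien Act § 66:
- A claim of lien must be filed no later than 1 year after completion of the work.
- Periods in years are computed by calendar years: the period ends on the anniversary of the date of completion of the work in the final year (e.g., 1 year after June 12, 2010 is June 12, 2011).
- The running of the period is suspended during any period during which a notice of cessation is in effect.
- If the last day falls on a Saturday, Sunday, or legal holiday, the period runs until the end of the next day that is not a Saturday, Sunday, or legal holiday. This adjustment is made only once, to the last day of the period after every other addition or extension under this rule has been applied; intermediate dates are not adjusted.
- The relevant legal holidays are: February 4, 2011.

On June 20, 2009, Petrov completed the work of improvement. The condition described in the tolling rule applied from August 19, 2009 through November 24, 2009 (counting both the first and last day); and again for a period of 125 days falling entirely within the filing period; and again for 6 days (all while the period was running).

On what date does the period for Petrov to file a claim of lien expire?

1 year after June 20, 2009 is June 20, 2010.
From August 19, 2009 through November 24, 2009 inclusive is 98 days; tolling adds 98 days: June 20, 2010 + 98 days = September 26, 2010.
Tolling adds 125 days: September 26, 2010 + 125 days = January 29, 2011.
Tolling adds 6 days: January 29, 2011 + 6 days = February 4, 2011.
February 4, 2011 is a listed holiday; February 5, 2011 is Saturday; February 6, 2011 is Sunday. The next qualifying day is February 7, 2011.

February 7, 2011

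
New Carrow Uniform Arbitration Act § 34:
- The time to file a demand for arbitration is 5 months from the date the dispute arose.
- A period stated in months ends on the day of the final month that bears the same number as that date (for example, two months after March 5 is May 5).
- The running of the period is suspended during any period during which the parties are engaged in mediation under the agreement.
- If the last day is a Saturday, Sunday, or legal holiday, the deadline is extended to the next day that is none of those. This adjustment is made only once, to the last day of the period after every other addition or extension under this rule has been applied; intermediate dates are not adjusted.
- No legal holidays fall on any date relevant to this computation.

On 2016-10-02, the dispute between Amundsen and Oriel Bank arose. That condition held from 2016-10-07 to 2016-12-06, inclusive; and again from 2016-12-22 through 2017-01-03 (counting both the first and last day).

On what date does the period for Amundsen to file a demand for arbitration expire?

5 months after 2016-10-02 is March 2, 2017.
From October 7, 2016 through December 6, 2016 inclusive is 61 days; tolling adds 61 days: March 2, 2017 + 61 days = May 2, 2017.
From December 22, 2016 through January 3, 2017 inclusive is 13 days; tolling adds 13 days: May 2, 2017 + 13 days = May 15, 2017.
May 15, 2017 is a Monday and not a legal holiday, so no extension applies.

May 15, 2017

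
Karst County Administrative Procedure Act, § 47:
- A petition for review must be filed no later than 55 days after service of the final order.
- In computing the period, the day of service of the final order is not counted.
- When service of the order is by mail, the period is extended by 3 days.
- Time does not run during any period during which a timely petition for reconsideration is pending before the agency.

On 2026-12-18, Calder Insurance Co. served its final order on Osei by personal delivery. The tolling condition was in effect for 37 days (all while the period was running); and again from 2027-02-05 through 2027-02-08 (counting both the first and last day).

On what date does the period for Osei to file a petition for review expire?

55 days after 2026-12-18 is February 11, 2027.
Service was not by mail, so no mail extension applies.
Tolling adds 37 days: February 11, 2027 + 37 days = March 20, 2027.
From February 5, 2027 through February 8, 2027 inclusive is 4 days; tolling adds 4 days: March 20, 2027 + 4 days = March 24, 2027.

March 24, 2027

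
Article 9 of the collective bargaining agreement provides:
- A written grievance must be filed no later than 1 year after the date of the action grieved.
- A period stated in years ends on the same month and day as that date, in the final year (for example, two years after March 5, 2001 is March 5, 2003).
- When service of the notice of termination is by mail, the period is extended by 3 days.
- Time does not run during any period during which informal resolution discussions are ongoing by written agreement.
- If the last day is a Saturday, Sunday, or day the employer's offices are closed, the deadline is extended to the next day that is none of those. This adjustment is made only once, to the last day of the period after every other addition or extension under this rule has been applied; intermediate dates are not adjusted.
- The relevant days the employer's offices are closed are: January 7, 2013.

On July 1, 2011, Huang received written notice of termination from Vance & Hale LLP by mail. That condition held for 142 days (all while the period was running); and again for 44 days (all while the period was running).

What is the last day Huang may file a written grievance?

January 8, 2013

1 year after July 1, 2011 is July 1, 2012.
Service was by mail, adding 3 days: July 1, 2012 + 3 days = July 4, 2012.
Tolling adds 142 days: July 4, 2012 + 142 days = November 23, 2012.
Tolling adds 44 days: November 23, 2012 + 44 days = January 6, 2013.
January 6, 2013 is Sunday; January 7, 2013 is a listed holiday. The next qualifying day is January 8, 2013.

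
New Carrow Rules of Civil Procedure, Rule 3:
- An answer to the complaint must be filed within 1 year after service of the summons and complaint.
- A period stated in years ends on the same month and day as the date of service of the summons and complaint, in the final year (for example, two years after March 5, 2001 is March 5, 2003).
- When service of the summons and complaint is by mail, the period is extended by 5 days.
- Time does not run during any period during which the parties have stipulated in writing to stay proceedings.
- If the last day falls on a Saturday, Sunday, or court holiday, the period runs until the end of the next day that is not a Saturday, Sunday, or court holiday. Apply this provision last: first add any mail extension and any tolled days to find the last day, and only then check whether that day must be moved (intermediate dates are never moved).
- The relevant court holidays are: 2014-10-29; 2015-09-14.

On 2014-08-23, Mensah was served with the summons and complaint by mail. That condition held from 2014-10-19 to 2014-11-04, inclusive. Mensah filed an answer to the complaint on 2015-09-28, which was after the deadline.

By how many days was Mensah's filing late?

13 days

1 year after 2014-08-23 is August 23, 2015.
Service was by mail, adding 5 days: August 23, 2015 + 5 days = August 28, 2015.
From October 19, 2014 through November 4, 2014 inclusive is 17 days; tolling adds 17 days: August 28, 2015 + 17 days = September 14, 2015.
September 14, 2015 is a listed holiday. The next qualifying day is September 15, 2015.
The deadline is September 15, 2015; from September 15, 2015 to September 28, 2015 is 13 days.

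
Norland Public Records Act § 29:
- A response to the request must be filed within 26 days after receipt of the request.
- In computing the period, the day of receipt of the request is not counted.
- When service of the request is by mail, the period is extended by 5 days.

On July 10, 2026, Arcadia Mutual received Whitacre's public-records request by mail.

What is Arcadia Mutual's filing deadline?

August 10, 2026

26 days after July 10, 2026 is August 5, 2026.
Service was by mail, adding 5 days: August 5, 2026 + 5 days = August 10, 2026.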